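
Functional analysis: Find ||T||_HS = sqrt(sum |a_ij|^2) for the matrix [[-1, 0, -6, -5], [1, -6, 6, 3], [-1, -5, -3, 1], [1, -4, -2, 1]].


The Hilbert-Schmidt norm is sqrt(sum of squares of all entries).
Sum of squares = (-1)^2 + 0^2 + (-6)^2 + (-5)^2 + 1^2 + (-6)^2 + 6^2 + 3^2 + (-1)^2 + (-5)^2 + (-3)^2 + 1^2 + 1^2 + (-4)^2 + (-2)^2 + 1^2
= 1 + 0 + 36 + 25 + 1 + 36 + 36 + 9 + 1 + 25 + 9 + 1 + 1 + 16 + 4 + 1 = 202
||T||_HS = sqrt(202) = 14.2127

14.2127


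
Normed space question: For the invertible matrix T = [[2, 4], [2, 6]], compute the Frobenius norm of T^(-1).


det(T) = 2*6 - 4*2 = 4
T^(-1) = (1/4) * [[6, -4], [-2, 2]] = [[1.5000, -1.0000], [-0.5000, 0.5000]]
||T^(-1)||_F^2 = 1.5000^2 + (-1.0000)^2 + (-0.5000)^2 + 0.5000^2 = 3.7500
||T^(-1)||_F = sqrt(3.7500) = 1.9365

1.9365


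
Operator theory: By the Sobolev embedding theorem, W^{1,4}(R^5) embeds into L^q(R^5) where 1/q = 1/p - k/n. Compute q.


Using the Sobolev embedding formula: 1/q = 1/p - k/n
1/q = 1/4 - 1/5 = 1/20
q = 1/(1/20) = 20

20.0000


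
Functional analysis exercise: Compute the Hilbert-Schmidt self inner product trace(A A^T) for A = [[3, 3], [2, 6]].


trace(A * A^T) = sum of squares of all entries
= 3^2 + 3^2 + 2^2 + 6^2
= 9 + 9 + 4 + 36
= 58

58


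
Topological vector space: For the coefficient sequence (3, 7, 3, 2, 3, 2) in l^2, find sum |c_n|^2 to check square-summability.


sum |c_n|^2 = 3^2 + 7^2 + 3^2 + 2^2 + 3^2 + 2^2
= 9 + 49 + 9 + 4 + 9 + 4
= 84

84


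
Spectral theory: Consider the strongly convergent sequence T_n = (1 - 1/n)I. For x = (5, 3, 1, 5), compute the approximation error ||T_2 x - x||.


T_2 x - x = (1 - 1/2)x - x = -x/2
||x|| = sqrt(60) = 7.7460
||T_2 x - x|| = ||x||/2 = 7.7460/2 = 3.8730

3.8730


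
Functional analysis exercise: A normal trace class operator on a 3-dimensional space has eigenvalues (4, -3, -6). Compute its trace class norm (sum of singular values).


For a normal operator, singular values equal |eigenvalues|.
Trace norm = sum |lambda_i| = 4 + 3 + 6
= 13

13


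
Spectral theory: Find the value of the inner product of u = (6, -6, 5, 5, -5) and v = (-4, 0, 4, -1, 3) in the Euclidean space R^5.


Computing the standard inner product <u, v> = sum u_i * v_i
= 6*-4 + -6*0 + 5*4 + 5*-1 + -5*3
= -24 + 0 + 20 + -5 + -15
= -24

-24


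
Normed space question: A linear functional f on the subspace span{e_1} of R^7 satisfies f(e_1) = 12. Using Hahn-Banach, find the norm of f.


The norm of f is given by ||f|| = sup_{||x||=1} |f(x)|.
On span{e_1}, ||e_1|| = 1, so ||f|| = |f(e_1)| / ||e_1||
= |12| / 1 = 12.0000

12.0000


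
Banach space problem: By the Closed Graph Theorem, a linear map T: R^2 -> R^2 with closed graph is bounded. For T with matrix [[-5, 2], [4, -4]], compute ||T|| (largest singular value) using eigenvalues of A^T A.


A^T A = [[41, -26], [-26, 20]]
trace(A^T A) = 61, det(A^T A) = 144
discriminant = 61^2 - 4*144 = 3145
Largest eigenvalue of A^T A = (trace + sqrt(disc))/2 = 58.5401
||T|| = sqrt(58.5401) = 7.6512

7.6512


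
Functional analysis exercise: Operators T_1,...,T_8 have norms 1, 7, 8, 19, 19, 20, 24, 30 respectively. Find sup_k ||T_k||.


By the Uniform Boundedness Principle, the supremum of norms is finite.
sup_k ||T_k|| = max(1, 7, 8, 19, 19, 20, 24, 30) = 30

30


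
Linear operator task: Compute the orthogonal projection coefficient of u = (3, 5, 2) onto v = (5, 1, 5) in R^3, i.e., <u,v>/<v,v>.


Computing <u,v> = 3*5 + 5*1 + 2*5 = 30
Computing <v,v> = 5^2 + 1^2 + 5^2 = 51
Projection coefficient = 30/51 = 0.5882

0.5882


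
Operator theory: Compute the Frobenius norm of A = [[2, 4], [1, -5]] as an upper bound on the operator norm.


||A||_F^2 = sum a_ij^2
= 2^2 + 4^2 + 1^2 + (-5)^2
= 4 + 16 + 1 + 25 = 46
||A||_F = sqrt(46) = 6.7823

6.7823


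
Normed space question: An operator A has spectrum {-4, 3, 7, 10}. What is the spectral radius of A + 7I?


Spectrum of A + 7I = {3, 10, 14, 17}
Spectral radius = max |lambda| over the shifted spectrum
= max(3, 10, 14, 17) = 17

17


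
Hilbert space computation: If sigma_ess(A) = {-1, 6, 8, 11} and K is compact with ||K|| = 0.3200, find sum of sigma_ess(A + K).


By Weyl's theorem, the essential spectrum is invariant under compact perturbations.
sigma_ess(A + K) = sigma_ess(A) = {-1, 6, 8, 11}
Sum = -1 + 6 + 8 + 11 = 24

24


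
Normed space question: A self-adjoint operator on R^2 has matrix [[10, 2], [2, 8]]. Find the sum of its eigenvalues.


For a self-adjoint (symmetric) matrix, the eigenvalues are real.
The sum of eigenvalues equals the trace of the matrix.
trace = 10 + 8 = 18

18


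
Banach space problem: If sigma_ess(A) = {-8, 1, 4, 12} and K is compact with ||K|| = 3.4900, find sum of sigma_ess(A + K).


By Weyl's theorem, the essential spectrum is invariant under compact perturbations.
sigma_ess(A + K) = sigma_ess(A) = {-8, 1, 4, 12}
Sum = -8 + 1 + 4 + 12 = 9

9


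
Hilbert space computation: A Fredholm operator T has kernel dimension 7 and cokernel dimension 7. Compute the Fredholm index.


The Fredholm index is defined as ind(T) = dim(ker T) - dim(coker T)
= 7 - 7
= 0

0


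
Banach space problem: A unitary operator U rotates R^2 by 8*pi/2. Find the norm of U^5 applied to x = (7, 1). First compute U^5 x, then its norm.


U is a rotation by theta = 8*pi/2
U^5 = rotation by 5*theta = 40*pi/2 = 0*pi/2 (mod 2*pi)
cos(0*pi/2) = 1.0000, sin(0*pi/2) = 0.0000
U^5 x = (1.0000 * 7 - 0.0000 * 1, 0.0000 * 7 + 1.0000 * 1)
= (7.0000, 1.0000)
||U^5 x|| = sqrt(7.0000^2 + 1.0000^2) = sqrt(50.0000) = 7.0711

7.0711


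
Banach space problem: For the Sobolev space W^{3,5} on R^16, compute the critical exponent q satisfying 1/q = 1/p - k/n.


Using the Sobolev embedding formula: 1/q = 1/p - k/n
1/q = 1/5 - 3/16 = 1/80
q = 1/(1/80) = 80

80.0000


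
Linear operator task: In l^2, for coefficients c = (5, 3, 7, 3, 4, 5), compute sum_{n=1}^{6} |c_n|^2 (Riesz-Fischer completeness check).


sum |c_n|^2 = 5^2 + 3^2 + 7^2 + 3^2 + 4^2 + 5^2
= 25 + 9 + 49 + 9 + 16 + 25
= 133

133


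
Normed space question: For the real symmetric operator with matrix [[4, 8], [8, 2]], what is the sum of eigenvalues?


For a self-adjoint (symmetric) matrix, the eigenvalues are real.
The sum of eigenvalues equals the trace of the matrix.
trace = 4 + 2 = 6

6


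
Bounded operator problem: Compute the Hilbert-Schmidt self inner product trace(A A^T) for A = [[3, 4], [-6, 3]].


trace(A * A^T) = sum of squares of all entries
= 3^2 + 4^2 + (-6)^2 + 3^2
= 9 + 16 + 36 + 9
= 70

70


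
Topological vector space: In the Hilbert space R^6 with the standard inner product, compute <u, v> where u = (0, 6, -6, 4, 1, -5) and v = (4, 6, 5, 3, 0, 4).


Computing the standard inner product <u, v> = sum u_i * v_i
= 0*4 + 6*6 + -6*5 + 4*3 + 1*0 + -5*4
= 0 + 36 + -30 + 12 + 0 + -20
= -2

-2


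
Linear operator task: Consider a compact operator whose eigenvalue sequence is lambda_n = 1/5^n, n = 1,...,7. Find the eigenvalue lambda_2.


The eigenvalue formula gives lambda_2 = 1/5^2
= 1/25
= 0.0400

0.0400


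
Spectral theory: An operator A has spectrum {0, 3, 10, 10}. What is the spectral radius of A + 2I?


Spectrum of A + 2I = {2, 5, 12, 12}
Spectral radius = max |lambda| over the shifted spectrum
= max(2, 5, 12, 12) = 12

12


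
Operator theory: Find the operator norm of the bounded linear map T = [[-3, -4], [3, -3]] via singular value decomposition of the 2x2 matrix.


A^T A = [[18, 3], [3, 25]]
trace(A^T A) = 43, det(A^T A) = 441
discriminant = 43^2 - 4*441 = 85
Largest eigenvalue of A^T A = (trace + sqrt(disc))/2 = 26.1098
||T|| = sqrt(26.1098) = 5.1098

5.1098


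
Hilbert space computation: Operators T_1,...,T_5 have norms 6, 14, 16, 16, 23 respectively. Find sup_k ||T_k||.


By the Uniform Boundedness Principle, the supremum of norms is finite.
sup_k ||T_k|| = max(6, 14, 16, 16, 23) = 23

23


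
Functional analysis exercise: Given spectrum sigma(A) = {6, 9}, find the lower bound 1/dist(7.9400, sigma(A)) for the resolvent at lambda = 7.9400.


dist(7.9400, {6, 9}) = min(|7.9400 - 6|, |7.9400 - 9|)
= min(1.9400, 1.0600) = 1.0600
Resolvent bound = 1/1.0600 = 0.9434

0.9434


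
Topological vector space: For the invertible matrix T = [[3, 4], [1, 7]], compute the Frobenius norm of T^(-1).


det(T) = 3*7 - 4*1 = 17
T^(-1) = (1/17) * [[7, -4], [-1, 3]] = [[0.4118, -0.2353], [-0.0588, 0.1765]]
||T^(-1)||_F^2 = 0.4118^2 + (-0.2353)^2 + (-0.0588)^2 + 0.1765^2 = 0.2595
||T^(-1)||_F = sqrt(0.2595) = 0.5094

0.5094


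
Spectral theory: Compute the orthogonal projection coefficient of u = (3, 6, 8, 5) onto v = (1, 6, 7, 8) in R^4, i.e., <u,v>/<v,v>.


Computing <u,v> = 3*1 + 6*6 + 8*7 + 5*8 = 135
Computing <v,v> = 1^2 + 6^2 + 7^2 + 8^2 = 150
Projection coefficient = 135/150 = 0.9000

0.9000


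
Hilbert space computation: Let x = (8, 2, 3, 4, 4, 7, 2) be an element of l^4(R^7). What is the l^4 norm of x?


The l^4 norm = (sum |x_i|^4)^(1/4)
Sum of 4th powers = 4096 + 16 + 81 + 256 + 256 + 2401 + 16 = 7122
||x||_4 = (7122)^(1/4) = 9.1865

9.1865


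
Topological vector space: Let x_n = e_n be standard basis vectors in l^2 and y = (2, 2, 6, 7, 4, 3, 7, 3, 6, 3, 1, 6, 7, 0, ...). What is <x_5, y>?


x_5 = e_5 is the standard basis vector with 1 in position 5.
<x_5, y> = y_5 = 4
As n -> infinity, <x_n, y> -> 0, confirming weak convergence of (x_n) to 0.

4


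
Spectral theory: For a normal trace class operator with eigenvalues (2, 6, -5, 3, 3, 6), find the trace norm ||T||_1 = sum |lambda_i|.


For a normal operator, singular values equal |eigenvalues|.
Trace norm = sum |lambda_i| = 2 + 6 + 5 + 3 + 3 + 6
= 25

25


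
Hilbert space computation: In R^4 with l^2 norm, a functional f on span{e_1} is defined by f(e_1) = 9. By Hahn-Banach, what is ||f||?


The norm of f is given by ||f|| = sup_{||x||=1} |f(x)|.
On span{e_1}, ||e_1|| = 1, so ||f|| = |f(e_1)| / ||e_1||
= |9| / 1 = 9.0000

9.0000


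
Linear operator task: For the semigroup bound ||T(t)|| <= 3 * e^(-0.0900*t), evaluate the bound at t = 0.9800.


||T(0.9800)|| <= 3 * exp(-0.0900 * 0.9800)
= 3 * exp(-0.0882)
= 3 * 0.9156
= 2.7467

2.7467


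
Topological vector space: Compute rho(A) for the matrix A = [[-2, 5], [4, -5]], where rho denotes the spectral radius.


For a 2x2 matrix, eigenvalues satisfy lambda^2 - (trace)*lambda + det = 0
trace = -2 + -5 = -7
det = -2*-5 - 5*4 = -10
discriminant = (-7)^2 - 4*(-10) = 89
spectral radius = max |eigenvalue| = 8.2170

8.2170


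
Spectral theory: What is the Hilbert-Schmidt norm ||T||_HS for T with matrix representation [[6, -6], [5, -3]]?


The Hilbert-Schmidt norm is sqrt(sum of squares of all entries).
Sum of squares = 6^2 + (-6)^2 + 5^2 + (-3)^2
= 36 + 36 + 25 + 9 = 106
||T||_HS = sqrt(106) = 10.2956

10.2956


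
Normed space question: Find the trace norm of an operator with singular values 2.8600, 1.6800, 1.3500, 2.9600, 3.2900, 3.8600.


The nuclear norm is the sum of all singular values.
||T||_1 = 2.8600 + 1.6800 + 1.3500 + 2.9600 + 3.2900 + 3.8600
= 16.0000

16.0000


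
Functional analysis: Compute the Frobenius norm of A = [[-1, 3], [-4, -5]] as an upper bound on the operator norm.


||A||_F^2 = sum a_ij^2
= (-1)^2 + 3^2 + (-4)^2 + (-5)^2
= 1 + 9 + 16 + 25 = 51
||A||_F = sqrt(51) = 7.1414

7.1414


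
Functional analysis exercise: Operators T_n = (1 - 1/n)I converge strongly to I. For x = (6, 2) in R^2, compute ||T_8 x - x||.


T_8 x - x = (1 - 1/8)x - x = -x/8
||x|| = sqrt(40) = 6.3246
||T_8 x - x|| = ||x||/8 = 6.3246/8 = 0.7906

0.7906


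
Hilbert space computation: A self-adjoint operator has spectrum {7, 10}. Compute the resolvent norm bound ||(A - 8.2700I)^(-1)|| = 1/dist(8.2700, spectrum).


dist(8.2700, {7, 10}) = min(|8.2700 - 7|, |8.2700 - 10|)
= min(1.2700, 1.7300) = 1.2700
Resolvent bound = 1/1.2700 = 0.7874

0.7874


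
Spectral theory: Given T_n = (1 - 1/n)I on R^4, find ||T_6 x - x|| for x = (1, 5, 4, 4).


T_6 x - x = (1 - 1/6)x - x = -x/6
||x|| = sqrt(58) = 7.6158
||T_6 x - x|| = ||x||/6 = 7.6158/6 = 1.2693

1.2693


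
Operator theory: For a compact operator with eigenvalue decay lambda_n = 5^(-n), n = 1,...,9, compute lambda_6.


The eigenvalue formula gives lambda_6 = 1/5^6
= 1/15625
= 6.4000e-05

6.4000e-05


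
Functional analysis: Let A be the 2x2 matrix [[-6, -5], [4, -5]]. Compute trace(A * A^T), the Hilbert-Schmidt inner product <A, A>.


trace(A * A^T) = sum of squares of all entries
= (-6)^2 + (-5)^2 + 4^2 + (-5)^2
= 36 + 25 + 16 + 25
= 102

102


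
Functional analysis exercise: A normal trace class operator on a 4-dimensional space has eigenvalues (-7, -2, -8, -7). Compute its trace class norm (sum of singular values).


For a normal operator, singular values equal |eigenvalues|.
Trace norm = sum |lambda_i| = 7 + 2 + 8 + 7
= 24

24


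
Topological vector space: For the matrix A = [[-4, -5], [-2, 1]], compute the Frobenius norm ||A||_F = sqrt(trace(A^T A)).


||A||_F^2 = sum a_ij^2
= (-4)^2 + (-5)^2 + (-2)^2 + 1^2
= 16 + 25 + 4 + 1 = 46
||A||_F = sqrt(46) = 6.7823

6.7823


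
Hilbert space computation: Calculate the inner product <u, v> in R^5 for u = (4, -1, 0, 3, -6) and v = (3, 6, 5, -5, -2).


Computing the standard inner product <u, v> = sum u_i * v_i
= 4*3 + -1*6 + 0*5 + 3*-5 + -6*-2
= 12 + -6 + 0 + -15 + 12
= 3

3


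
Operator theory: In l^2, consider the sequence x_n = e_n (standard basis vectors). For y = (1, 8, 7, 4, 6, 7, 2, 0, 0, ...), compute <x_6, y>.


x_6 = e_6 is the standard basis vector with 1 in position 6.
<x_6, y> = y_6 = 7
As n -> infinity, <x_n, y> -> 0, confirming weak convergence of (x_n) to 0.

7


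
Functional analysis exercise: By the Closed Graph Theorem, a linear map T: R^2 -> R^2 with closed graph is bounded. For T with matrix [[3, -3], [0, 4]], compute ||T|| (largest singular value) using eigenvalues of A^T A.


A^T A = [[9, -9], [-9, 25]]
trace(A^T A) = 34, det(A^T A) = 144
discriminant = 34^2 - 4*144 = 580
Largest eigenvalue of A^T A = (trace + sqrt(disc))/2 = 29.0416
||T|| = sqrt(29.0416) = 5.3890

5.3890


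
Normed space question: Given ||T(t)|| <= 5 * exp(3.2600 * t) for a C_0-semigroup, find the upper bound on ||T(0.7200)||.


||T(0.7200)|| <= 5 * exp(3.2600 * 0.7200)
= 5 * exp(2.3472)
= 5 * 10.4563
= 52.2813

52.2813


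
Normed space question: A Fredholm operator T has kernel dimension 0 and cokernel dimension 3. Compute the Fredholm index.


The Fredholm index is defined as ind(T) = dim(ker T) - dim(coker T)
= 0 - 3
= -3

-3


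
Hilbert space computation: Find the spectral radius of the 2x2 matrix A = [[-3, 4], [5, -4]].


For a 2x2 matrix, eigenvalues satisfy lambda^2 - (trace)*lambda + det = 0
trace = -3 + -4 = -7
det = -3*-4 - 4*5 = -8
discriminant = (-7)^2 - 4*(-8) = 81
spectral radius = max |eigenvalue| = 8.0000

8.0000


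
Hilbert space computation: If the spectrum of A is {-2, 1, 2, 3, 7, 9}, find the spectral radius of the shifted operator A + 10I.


Spectrum of A + 10I = {8, 11, 12, 13, 17, 19}
Spectral radius = max |lambda| over the shifted spectrum
= max(8, 11, 12, 13, 17, 19) = 19

19


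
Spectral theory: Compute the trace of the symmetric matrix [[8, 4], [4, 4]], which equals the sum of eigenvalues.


For a self-adjoint (symmetric) matrix, the eigenvalues are real.
The sum of eigenvalues equals the trace of the matrix.
trace = 8 + 4 = 12

12


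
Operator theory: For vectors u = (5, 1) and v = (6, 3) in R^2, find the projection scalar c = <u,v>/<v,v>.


Computing <u,v> = 5*6 + 1*3 = 33
Computing <v,v> = 6^2 + 3^2 = 45
Projection coefficient = 33/45 = 0.7333

0.7333


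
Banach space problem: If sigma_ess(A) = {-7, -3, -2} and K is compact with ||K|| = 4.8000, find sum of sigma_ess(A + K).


By Weyl's theorem, the essential spectrum is invariant under compact perturbations.
sigma_ess(A + K) = sigma_ess(A) = {-7, -3, -2}
Sum = -7 + -3 + -2 = -12

-12


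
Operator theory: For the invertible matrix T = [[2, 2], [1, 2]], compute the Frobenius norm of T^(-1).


det(T) = 2*2 - 2*1 = 2
T^(-1) = (1/2) * [[2, -2], [-1, 2]] = [[1.0000, -1.0000], [-0.5000, 1.0000]]
||T^(-1)||_F^2 = 1.0000^2 + (-1.0000)^2 + (-0.5000)^2 + 1.0000^2 = 3.2500
||T^(-1)||_F = sqrt(3.2500) = 1.8028

1.8028


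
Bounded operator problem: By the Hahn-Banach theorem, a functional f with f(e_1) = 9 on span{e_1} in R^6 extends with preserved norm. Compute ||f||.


The norm of f is given by ||f|| = sup_{||x||=1} |f(x)|.
On span{e_1}, ||e_1|| = 1, so ||f|| = |f(e_1)| / ||e_1||
= |9| / 1 = 9.0000

9.0000


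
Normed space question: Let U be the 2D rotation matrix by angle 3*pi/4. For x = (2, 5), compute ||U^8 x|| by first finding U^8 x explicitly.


U is a rotation by theta = 3*pi/4
U^8 = rotation by 8*theta = 24*pi/4 = 0*pi/4 (mod 2*pi)
cos(0*pi/4) = 1.0000, sin(0*pi/4) = 0.0000
U^8 x = (1.0000 * 2 - 0.0000 * 5, 0.0000 * 2 + 1.0000 * 5)
= (2.0000, 5.0000)
||U^8 x|| = sqrt(2.0000^2 + 5.0000^2) = sqrt(29.0000) = 5.3852

5.3852


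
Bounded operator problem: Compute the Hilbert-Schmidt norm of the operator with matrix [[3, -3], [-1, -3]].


The Hilbert-Schmidt norm is sqrt(sum of squares of all entries).
Sum of squares = 3^2 + (-3)^2 + (-1)^2 + (-3)^2
= 9 + 9 + 1 + 9 = 28
||T||_HS = sqrt(28) = 5.2915

5.2915


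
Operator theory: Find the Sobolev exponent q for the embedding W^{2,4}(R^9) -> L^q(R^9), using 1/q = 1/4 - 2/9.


Using the Sobolev embedding formula: 1/q = 1/p - k/n
1/q = 1/4 - 2/9 = 1/36
q = 1/(1/36) = 36

36.0000


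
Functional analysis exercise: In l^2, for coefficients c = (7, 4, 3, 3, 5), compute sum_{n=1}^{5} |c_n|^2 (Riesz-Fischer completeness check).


sum |c_n|^2 = 7^2 + 4^2 + 3^2 + 3^2 + 5^2
= 49 + 16 + 9 + 9 + 25
= 108

108


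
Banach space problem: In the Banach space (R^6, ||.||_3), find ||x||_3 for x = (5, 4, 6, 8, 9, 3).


The l^3 norm = (sum |x_i|^3)^(1/3)
Sum of 3th powers = 125 + 64 + 216 + 512 + 729 + 27 = 1673
||x||_3 = (1673)^(1/3) = 11.8713

11.8713


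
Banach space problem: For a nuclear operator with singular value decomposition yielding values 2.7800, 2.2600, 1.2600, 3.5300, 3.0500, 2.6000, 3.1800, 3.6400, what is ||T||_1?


The nuclear norm is the sum of all singular values.
||T||_1 = 2.7800 + 2.2600 + 1.2600 + 3.5300 + 3.0500 + 2.6000 + 3.1800 + 3.6400
= 22.3000

22.3000


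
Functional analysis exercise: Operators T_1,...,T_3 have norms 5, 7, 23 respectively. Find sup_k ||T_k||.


By the Uniform Boundedness Principle, the supremum of norms is finite.
sup_k ||T_k|| = max(5, 7, 23) = 23

23


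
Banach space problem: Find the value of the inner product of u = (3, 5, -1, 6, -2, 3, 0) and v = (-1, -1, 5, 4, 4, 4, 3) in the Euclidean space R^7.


Computing the standard inner product <u, v> = sum u_i * v_i
= 3*-1 + 5*-1 + -1*5 + 6*4 + -2*4 + 3*4 + 0*3
= -3 + -5 + -5 + 24 + -8 + 12 + 0
= 15

15


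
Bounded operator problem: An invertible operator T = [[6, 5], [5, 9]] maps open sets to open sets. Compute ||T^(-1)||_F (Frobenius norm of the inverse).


det(T) = 6*9 - 5*5 = 29
T^(-1) = (1/29) * [[9, -5], [-5, 6]] = [[0.3103, -0.1724], [-0.1724, 0.2069]]
||T^(-1)||_F^2 = 0.3103^2 + (-0.1724)^2 + (-0.1724)^2 + 0.2069^2 = 0.1986
||T^(-1)||_F = sqrt(0.1986) = 0.4456

0.4456


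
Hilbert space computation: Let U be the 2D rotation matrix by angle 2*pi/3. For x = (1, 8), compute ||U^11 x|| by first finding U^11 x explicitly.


U is a rotation by theta = 2*pi/3
U^11 = rotation by 11*theta = 22*pi/3 = 4*pi/3 (mod 2*pi)
cos(4*pi/3) = -0.5000, sin(4*pi/3) = -0.8660
U^11 x = (-0.5000 * 1 - -0.8660 * 8, -0.8660 * 1 + -0.5000 * 8)
= (6.4282, -4.8660)
||U^11 x|| = sqrt(6.4282^2 + (-4.8660)^2) = sqrt(65.0000) = 8.0623

8.0623


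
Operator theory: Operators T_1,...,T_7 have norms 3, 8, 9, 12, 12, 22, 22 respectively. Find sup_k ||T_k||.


By the Uniform Boundedness Principle, the supremum of norms is finite.
sup_k ||T_k|| = max(3, 8, 9, 12, 12, 22, 22) = 22

22


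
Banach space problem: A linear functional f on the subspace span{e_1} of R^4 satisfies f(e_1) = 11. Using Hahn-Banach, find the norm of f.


The norm of f is given by ||f|| = sup_{||x||=1} |f(x)|.
On span{e_1}, ||e_1|| = 1, so ||f|| = |f(e_1)| / ||e_1||
= |11| / 1 = 11.0000

11.0000


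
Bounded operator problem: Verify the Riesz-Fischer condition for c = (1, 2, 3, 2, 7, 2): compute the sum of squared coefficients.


sum |c_n|^2 = 1^2 + 2^2 + 3^2 + 2^2 + 7^2 + 2^2
= 1 + 4 + 9 + 4 + 49 + 4
= 71

71


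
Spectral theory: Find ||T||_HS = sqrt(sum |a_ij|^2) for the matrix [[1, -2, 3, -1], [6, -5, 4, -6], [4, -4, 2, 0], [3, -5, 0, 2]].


The Hilbert-Schmidt norm is sqrt(sum of squares of all entries).
Sum of squares = 1^2 + (-2)^2 + 3^2 + (-1)^2 + 6^2 + (-5)^2 + 4^2 + (-6)^2 + 4^2 + (-4)^2 + 2^2 + 0^2 + 3^2 + (-5)^2 + 0^2 + 2^2
= 1 + 4 + 9 + 1 + 36 + 25 + 16 + 36 + 16 + 16 + 4 + 0 + 9 + 25 + 0 + 4 = 202
||T||_HS = sqrt(202) = 14.2127

14.2127


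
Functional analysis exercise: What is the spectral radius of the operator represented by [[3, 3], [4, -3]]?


For a 2x2 matrix, eigenvalues satisfy lambda^2 - (trace)*lambda + det = 0
trace = 3 + -3 = 0
det = 3*-3 - 3*4 = -21
discriminant = 0^2 - 4*(-21) = 84
spectral radius = max |eigenvalue| = 4.5826

4.5826


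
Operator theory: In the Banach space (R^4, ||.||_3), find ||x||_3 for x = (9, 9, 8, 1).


The l^3 norm = (sum |x_i|^3)^(1/3)
Sum of 3th powers = 729 + 729 + 512 + 1 = 1971
||x||_3 = (1971)^(1/3) = 12.5380

12.5380


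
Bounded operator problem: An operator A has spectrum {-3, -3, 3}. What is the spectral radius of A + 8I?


Spectrum of A + 8I = {5, 5, 11}
Spectral radius = max |lambda| over the shifted spectrum
= max(5, 5, 11) = 11

11


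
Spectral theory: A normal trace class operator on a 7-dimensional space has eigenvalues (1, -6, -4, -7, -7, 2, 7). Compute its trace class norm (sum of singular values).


For a normal operator, singular values equal |eigenvalues|.
Trace norm = sum |lambda_i| = 1 + 6 + 4 + 7 + 7 + 2 + 7
= 34

34


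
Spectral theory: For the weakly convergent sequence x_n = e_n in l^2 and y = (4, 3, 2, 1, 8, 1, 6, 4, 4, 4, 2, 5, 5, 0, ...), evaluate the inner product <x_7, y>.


x_7 = e_7 is the standard basis vector with 1 in position 7.
<x_7, y> = y_7 = 6
As n -> infinity, <x_n, y> -> 0, confirming weak convergence of (x_n) to 0.

6


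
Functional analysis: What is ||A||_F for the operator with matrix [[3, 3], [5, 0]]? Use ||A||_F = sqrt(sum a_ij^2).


||A||_F^2 = sum a_ij^2
= 3^2 + 3^2 + 5^2 + 0^2
= 9 + 9 + 25 + 0 = 43
||A||_F = sqrt(43) = 6.5574

6.5574


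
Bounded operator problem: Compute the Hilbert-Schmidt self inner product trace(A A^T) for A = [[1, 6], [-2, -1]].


trace(A * A^T) = sum of squares of all entries
= 1^2 + 6^2 + (-2)^2 + (-1)^2
= 1 + 36 + 4 + 1
= 42

42


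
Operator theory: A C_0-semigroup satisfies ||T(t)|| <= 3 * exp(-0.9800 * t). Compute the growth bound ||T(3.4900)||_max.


||T(3.4900)|| <= 3 * exp(-0.9800 * 3.4900)
= 3 * exp(-3.4202)
= 3 * 0.0327
= 0.0981

0.0981


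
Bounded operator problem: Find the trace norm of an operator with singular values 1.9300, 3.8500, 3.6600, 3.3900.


The nuclear norm is the sum of all singular values.
||T||_1 = 1.9300 + 3.8500 + 3.6600 + 3.3900
= 12.8300

12.8300


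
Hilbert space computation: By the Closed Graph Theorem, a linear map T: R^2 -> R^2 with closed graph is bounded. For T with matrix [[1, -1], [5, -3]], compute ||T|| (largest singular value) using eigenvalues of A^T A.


A^T A = [[26, -16], [-16, 10]]
trace(A^T A) = 36, det(A^T A) = 4
discriminant = 36^2 - 4*4 = 1280
Largest eigenvalue of A^T A = (trace + sqrt(disc))/2 = 35.8885
||T|| = sqrt(35.8885) = 5.9907

5.9907


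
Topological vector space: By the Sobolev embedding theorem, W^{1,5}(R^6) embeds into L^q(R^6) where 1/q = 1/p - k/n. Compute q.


Using the Sobolev embedding formula: 1/q = 1/p - k/n
1/q = 1/5 - 1/6 = 1/30
q = 1/(1/30) = 30

30.0000


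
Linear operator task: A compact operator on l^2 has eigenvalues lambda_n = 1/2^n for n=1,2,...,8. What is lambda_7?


The eigenvalue formula gives lambda_7 = 1/2^7
= 1/128
= 0.0078

0.0078


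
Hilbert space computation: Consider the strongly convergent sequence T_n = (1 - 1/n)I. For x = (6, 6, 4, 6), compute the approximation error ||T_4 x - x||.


T_4 x - x = (1 - 1/4)x - x = -x/4
||x|| = sqrt(124) = 11.1355
||T_4 x - x|| = ||x||/4 = 11.1355/4 = 2.7839

2.7839


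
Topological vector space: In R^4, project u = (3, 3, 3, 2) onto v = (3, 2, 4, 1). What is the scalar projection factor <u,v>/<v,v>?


Computing <u,v> = 3*3 + 3*2 + 3*4 + 2*1 = 29
Computing <v,v> = 3^2 + 2^2 + 4^2 + 1^2 = 30
Projection coefficient = 29/30 = 0.9667

0.9667


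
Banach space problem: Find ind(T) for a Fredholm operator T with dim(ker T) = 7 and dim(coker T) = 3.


The Fredholm index is defined as ind(T) = dim(ker T) - dim(coker T)
= 7 - 3
= 4

4


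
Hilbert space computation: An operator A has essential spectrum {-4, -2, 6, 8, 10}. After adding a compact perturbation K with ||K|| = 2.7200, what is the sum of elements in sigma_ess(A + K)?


By Weyl's theorem, the essential spectrum is invariant under compact perturbations.
sigma_ess(A + K) = sigma_ess(A) = {-4, -2, 6, 8, 10}
Sum = -4 + -2 + 6 + 8 + 10 = 18

18


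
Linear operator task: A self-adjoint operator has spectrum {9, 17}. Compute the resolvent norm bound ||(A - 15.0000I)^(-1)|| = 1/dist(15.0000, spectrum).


dist(15.0000, {9, 17}) = min(|15.0000 - 9|, |15.0000 - 17|)
= min(6.0000, 2.0000) = 2.0000
Resolvent bound = 1/2.0000 = 0.5000

0.5000


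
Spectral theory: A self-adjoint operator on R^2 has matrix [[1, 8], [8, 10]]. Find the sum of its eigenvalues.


For a self-adjoint (symmetric) matrix, the eigenvalues are real.
The sum of eigenvalues equals the trace of the matrix.
trace = 1 + 10 = 11

11


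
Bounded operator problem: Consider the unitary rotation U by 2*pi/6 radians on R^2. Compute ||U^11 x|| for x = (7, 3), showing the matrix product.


U is a rotation by theta = 2*pi/6
U^11 = rotation by 11*theta = 22*pi/6 = 10*pi/6 (mod 2*pi)
cos(10*pi/6) = 0.5000, sin(10*pi/6) = -0.8660
U^11 x = (0.5000 * 7 - -0.8660 * 3, -0.8660 * 7 + 0.5000 * 3)
= (6.0981, -4.5622)
||U^11 x|| = sqrt(6.0981^2 + (-4.5622)^2) = sqrt(58.0000) = 7.6158

7.6158


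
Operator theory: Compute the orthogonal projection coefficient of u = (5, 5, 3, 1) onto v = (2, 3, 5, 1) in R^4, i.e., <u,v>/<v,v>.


Computing <u,v> = 5*2 + 5*3 + 3*5 + 1*1 = 41
Computing <v,v> = 2^2 + 3^2 + 5^2 + 1^2 = 39
Projection coefficient = 41/39 = 1.0513

1.0513


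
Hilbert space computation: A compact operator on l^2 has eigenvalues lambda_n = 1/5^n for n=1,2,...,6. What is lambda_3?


The eigenvalue formula gives lambda_3 = 1/5^3
= 1/125
= 0.0080

0.0080


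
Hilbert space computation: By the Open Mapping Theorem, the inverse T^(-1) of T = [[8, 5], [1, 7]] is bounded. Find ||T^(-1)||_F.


det(T) = 8*7 - 5*1 = 51
T^(-1) = (1/51) * [[7, -5], [-1, 8]] = [[0.1373, -0.0980], [-0.0196, 0.1569]]
||T^(-1)||_F^2 = 0.1373^2 + (-0.0980)^2 + (-0.0196)^2 + 0.1569^2 = 0.0534
||T^(-1)||_F = sqrt(0.0534) = 0.2312

0.2312


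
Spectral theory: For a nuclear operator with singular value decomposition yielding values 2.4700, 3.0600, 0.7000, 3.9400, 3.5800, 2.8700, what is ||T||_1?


The nuclear norm is the sum of all singular values.
||T||_1 = 2.4700 + 3.0600 + 0.7000 + 3.9400 + 3.5800 + 2.8700
= 16.6200

16.6200


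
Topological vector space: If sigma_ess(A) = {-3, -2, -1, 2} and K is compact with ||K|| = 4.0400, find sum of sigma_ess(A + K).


By Weyl's theorem, the essential spectrum is invariant under compact perturbations.
sigma_ess(A + K) = sigma_ess(A) = {-3, -2, -1, 2}
Sum = -3 + -2 + -1 + 2 = -4

-4


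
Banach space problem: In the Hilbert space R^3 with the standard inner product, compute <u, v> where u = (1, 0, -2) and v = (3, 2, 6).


Computing the standard inner product <u, v> = sum u_i * v_i
= 1*3 + 0*2 + -2*6
= 3 + 0 + -12
= -9

-9


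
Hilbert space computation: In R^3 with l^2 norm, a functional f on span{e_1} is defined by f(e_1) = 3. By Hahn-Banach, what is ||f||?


The norm of f is given by ||f|| = sup_{||x||=1} |f(x)|.
On span{e_1}, ||e_1|| = 1, so ||f|| = |f(e_1)| / ||e_1||
= |3| / 1 = 3.0000

3.0000


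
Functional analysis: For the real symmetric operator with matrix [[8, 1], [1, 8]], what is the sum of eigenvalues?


For a self-adjoint (symmetric) matrix, the eigenvalues are real.
The sum of eigenvalues equals the trace of the matrix.
trace = 8 + 8 = 16

16


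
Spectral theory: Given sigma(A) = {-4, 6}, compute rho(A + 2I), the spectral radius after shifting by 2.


Spectrum of A + 2I = {-2, 8}
Spectral radius = max |lambda| over the shifted spectrum
= max(2, 8) = 8

8


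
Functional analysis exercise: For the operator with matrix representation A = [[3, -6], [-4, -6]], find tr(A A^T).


trace(A * A^T) = sum of squares of all entries
= 3^2 + (-6)^2 + (-4)^2 + (-6)^2
= 9 + 36 + 16 + 36
= 97

97


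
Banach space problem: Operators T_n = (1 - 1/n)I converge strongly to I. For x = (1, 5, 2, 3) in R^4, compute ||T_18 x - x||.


T_18 x - x = (1 - 1/18)x - x = -x/18
||x|| = sqrt(39) = 6.2450
||T_18 x - x|| = ||x||/18 = 6.2450/18 = 0.3469

0.3469


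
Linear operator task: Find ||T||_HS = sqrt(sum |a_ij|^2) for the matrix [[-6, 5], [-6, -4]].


The Hilbert-Schmidt norm is sqrt(sum of squares of all entries).
Sum of squares = (-6)^2 + 5^2 + (-6)^2 + (-4)^2
= 36 + 25 + 36 + 16 = 113
||T||_HS = sqrt(113) = 10.6301

10.6301


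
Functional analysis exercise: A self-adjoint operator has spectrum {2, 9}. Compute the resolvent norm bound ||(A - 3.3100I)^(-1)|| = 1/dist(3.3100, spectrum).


dist(3.3100, {2, 9}) = min(|3.3100 - 2|, |3.3100 - 9|)
= min(1.3100, 5.6900) = 1.3100
Resolvent bound = 1/1.3100 = 0.7634

0.7634


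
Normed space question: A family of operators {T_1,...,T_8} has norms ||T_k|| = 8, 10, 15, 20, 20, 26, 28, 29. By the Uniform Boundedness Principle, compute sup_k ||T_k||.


By the Uniform Boundedness Principle, the supremum of norms is finite.
sup_k ||T_k|| = max(8, 10, 15, 20, 20, 26, 28, 29) = 29

29


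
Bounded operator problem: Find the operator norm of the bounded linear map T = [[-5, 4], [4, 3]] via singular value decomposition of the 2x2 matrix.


A^T A = [[41, -8], [-8, 25]]
trace(A^T A) = 66, det(A^T A) = 961
discriminant = 66^2 - 4*961 = 512
Largest eigenvalue of A^T A = (trace + sqrt(disc))/2 = 44.3137
||T|| = sqrt(44.3137) = 6.6569

6.6569


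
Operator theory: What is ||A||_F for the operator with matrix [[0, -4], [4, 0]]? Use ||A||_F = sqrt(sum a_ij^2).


||A||_F^2 = sum a_ij^2
= 0^2 + (-4)^2 + 4^2 + 0^2
= 0 + 16 + 16 + 0 = 32
||A||_F = sqrt(32) = 5.6569

5.6569


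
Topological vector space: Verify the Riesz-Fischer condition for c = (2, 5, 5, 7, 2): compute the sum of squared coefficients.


sum |c_n|^2 = 2^2 + 5^2 + 5^2 + 7^2 + 2^2
= 4 + 25 + 25 + 49 + 4
= 107

107


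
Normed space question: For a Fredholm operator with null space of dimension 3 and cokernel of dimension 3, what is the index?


The Fredholm index is defined as ind(T) = dim(ker T) - dim(coker T)
= 3 - 3
= 0

0


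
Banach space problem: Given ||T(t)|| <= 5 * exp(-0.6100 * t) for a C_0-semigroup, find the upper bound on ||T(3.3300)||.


||T(3.3300)|| <= 5 * exp(-0.6100 * 3.3300)
= 5 * exp(-2.0313)
= 5 * 0.1312
= 0.6558

0.6558


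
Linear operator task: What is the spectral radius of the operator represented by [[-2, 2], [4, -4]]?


For a 2x2 matrix, eigenvalues satisfy lambda^2 - (trace)*lambda + det = 0
trace = -2 + -4 = -6
det = -2*-4 - 2*4 = 0
discriminant = (-6)^2 - 4*(0) = 36
spectral radius = max |eigenvalue| = 6.0000

6.0000


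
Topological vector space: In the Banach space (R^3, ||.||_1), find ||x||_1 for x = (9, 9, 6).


The l^1 norm equals the sum of absolute values of all components.
||x||_1 = 9 + 9 + 6
= 24

24.0000


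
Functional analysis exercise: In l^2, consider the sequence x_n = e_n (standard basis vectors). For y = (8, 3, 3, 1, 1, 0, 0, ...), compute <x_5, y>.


x_5 = e_5 is the standard basis vector with 1 in position 5.
<x_5, y> = y_5 = 1
As n -> infinity, <x_n, y> -> 0, confirming weak convergence of (x_n) to 0.

1


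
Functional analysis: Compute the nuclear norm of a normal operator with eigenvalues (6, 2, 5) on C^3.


For a normal operator, singular values equal |eigenvalues|.
Trace norm = sum |lambda_i| = 6 + 2 + 5
= 13

13


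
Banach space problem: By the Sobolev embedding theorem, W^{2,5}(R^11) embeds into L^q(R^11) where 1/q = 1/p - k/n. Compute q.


Using the Sobolev embedding formula: 1/q = 1/p - k/n
1/q = 1/5 - 2/11 = 1/55
q = 1/(1/55) = 55

55.0000


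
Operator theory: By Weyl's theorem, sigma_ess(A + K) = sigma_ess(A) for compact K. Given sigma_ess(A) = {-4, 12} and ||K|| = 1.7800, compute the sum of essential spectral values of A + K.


By Weyl's theorem, the essential spectrum is invariant under compact perturbations.
sigma_ess(A + K) = sigma_ess(A) = {-4, 12}
Sum = -4 + 12 = 8

8


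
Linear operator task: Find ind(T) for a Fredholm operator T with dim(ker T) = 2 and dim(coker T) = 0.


The Fredholm index is defined as ind(T) = dim(ker T) - dim(coker T)
= 2 - 0
= 2

2


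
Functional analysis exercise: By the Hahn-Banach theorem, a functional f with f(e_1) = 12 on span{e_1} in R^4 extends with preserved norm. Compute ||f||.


The norm of f is given by ||f|| = sup_{||x||=1} |f(x)|.
On span{e_1}, ||e_1|| = 1, so ||f|| = |f(e_1)| / ||e_1||
= |12| / 1 = 12.0000

12.0000


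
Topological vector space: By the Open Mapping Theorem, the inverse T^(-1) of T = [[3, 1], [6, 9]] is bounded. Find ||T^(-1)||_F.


det(T) = 3*9 - 1*6 = 21
T^(-1) = (1/21) * [[9, -1], [-6, 3]] = [[0.4286, -0.0476], [-0.2857, 0.1429]]
||T^(-1)||_F^2 = 0.4286^2 + (-0.0476)^2 + (-0.2857)^2 + 0.1429^2 = 0.2880
||T^(-1)||_F = sqrt(0.2880) = 0.5366

0.5366


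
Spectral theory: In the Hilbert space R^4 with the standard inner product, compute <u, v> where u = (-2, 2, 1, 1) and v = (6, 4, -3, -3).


Computing the standard inner product <u, v> = sum u_i * v_i
= -2*6 + 2*4 + 1*-3 + 1*-3
= -12 + 8 + -3 + -3
= -10

-10


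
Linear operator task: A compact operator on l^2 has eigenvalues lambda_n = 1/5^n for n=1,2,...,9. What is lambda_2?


The eigenvalue formula gives lambda_2 = 1/5^2
= 1/25
= 0.0400

0.0400


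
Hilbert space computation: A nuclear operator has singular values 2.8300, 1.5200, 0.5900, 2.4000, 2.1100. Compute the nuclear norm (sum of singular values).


The nuclear norm is the sum of all singular values.
||T||_1 = 2.8300 + 1.5200 + 0.5900 + 2.4000 + 2.1100
= 9.4500

9.4500


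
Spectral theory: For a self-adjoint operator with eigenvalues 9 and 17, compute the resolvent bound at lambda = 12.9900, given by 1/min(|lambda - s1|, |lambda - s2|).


dist(12.9900, {9, 17}) = min(|12.9900 - 9|, |12.9900 - 17|)
= min(3.9900, 4.0100) = 3.9900
Resolvent bound = 1/3.9900 = 0.2506

0.2506


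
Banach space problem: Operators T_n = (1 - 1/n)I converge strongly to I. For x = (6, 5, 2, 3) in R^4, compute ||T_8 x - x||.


T_8 x - x = (1 - 1/8)x - x = -x/8
||x|| = sqrt(74) = 8.6023
||T_8 x - x|| = ||x||/8 = 8.6023/8 = 1.0753

1.0753


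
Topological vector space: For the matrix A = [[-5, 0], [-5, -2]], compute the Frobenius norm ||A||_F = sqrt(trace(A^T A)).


||A||_F^2 = sum a_ij^2
= (-5)^2 + 0^2 + (-5)^2 + (-2)^2
= 25 + 0 + 25 + 4 = 54
||A||_F = sqrt(54) = 7.3485

7.3485


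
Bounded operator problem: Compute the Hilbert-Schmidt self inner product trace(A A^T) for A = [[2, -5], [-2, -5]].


trace(A * A^T) = sum of squares of all entries
= 2^2 + (-5)^2 + (-2)^2 + (-5)^2
= 4 + 25 + 4 + 25
= 58

58


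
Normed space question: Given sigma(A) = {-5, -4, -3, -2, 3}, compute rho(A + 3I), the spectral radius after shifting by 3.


Spectrum of A + 3I = {-2, -1, 0, 1, 6}
Spectral radius = max |lambda| over the shifted spectrum
= max(2, 1, 0, 1, 6) = 6

6


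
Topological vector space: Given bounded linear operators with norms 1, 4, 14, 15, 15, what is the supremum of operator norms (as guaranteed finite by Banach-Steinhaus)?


By the Uniform Boundedness Principle, the supremum of norms is finite.
sup_k ||T_k|| = max(1, 4, 14, 15, 15) = 15

15


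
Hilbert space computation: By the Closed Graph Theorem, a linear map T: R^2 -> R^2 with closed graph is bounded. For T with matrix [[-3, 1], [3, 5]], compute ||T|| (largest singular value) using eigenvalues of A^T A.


A^T A = [[18, 12], [12, 26]]
trace(A^T A) = 44, det(A^T A) = 324
discriminant = 44^2 - 4*324 = 640
Largest eigenvalue of A^T A = (trace + sqrt(disc))/2 = 34.6491
||T|| = sqrt(34.6491) = 5.8863

5.8863


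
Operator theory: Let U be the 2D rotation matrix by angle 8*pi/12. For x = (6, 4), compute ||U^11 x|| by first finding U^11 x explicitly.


U is a rotation by theta = 8*pi/12
U^11 = rotation by 11*theta = 88*pi/12 = 16*pi/12 (mod 2*pi)
cos(16*pi/12) = -0.5000, sin(16*pi/12) = -0.8660
U^11 x = (-0.5000 * 6 - -0.8660 * 4, -0.8660 * 6 + -0.5000 * 4)
= (0.4641, -7.1962)
||U^11 x|| = sqrt(0.4641^2 + (-7.1962)^2) = sqrt(52.0000) = 7.2111

7.2111


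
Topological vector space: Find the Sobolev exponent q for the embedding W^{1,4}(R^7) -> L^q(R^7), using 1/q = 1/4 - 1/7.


Using the Sobolev embedding formula: 1/q = 1/p - k/n
1/q = 1/4 - 1/7 = 3/28
q = 1/(3/28) = 28/3 = 9.3333

9.3333


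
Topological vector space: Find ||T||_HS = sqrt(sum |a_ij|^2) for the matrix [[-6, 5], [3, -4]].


The Hilbert-Schmidt norm is sqrt(sum of squares of all entries).
Sum of squares = (-6)^2 + 5^2 + 3^2 + (-4)^2
= 36 + 25 + 9 + 16 = 86
||T||_HS = sqrt(86) = 9.2736

9.2736


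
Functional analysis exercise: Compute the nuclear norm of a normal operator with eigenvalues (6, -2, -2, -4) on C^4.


For a normal operator, singular values equal |eigenvalues|.
Trace norm = sum |lambda_i| = 6 + 2 + 2 + 4
= 14

14


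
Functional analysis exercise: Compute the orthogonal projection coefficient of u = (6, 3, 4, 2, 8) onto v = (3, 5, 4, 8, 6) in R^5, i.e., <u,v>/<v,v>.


Computing <u,v> = 6*3 + 3*5 + 4*4 + 2*8 + 8*6 = 113
Computing <v,v> = 3^2 + 5^2 + 4^2 + 8^2 + 6^2 = 150
Projection coefficient = 113/150 = 0.7533

0.7533


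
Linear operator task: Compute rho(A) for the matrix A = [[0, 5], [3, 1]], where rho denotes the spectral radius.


For a 2x2 matrix, eigenvalues satisfy lambda^2 - (trace)*lambda + det = 0
trace = 0 + 1 = 1
det = 0*1 - 5*3 = -15
discriminant = 1^2 - 4*(-15) = 61
spectral radius = max |eigenvalue| = 4.4051

4.4051


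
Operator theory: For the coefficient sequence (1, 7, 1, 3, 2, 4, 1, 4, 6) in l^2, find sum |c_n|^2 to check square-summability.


sum |c_n|^2 = 1^2 + 7^2 + 1^2 + 3^2 + 2^2 + 4^2 + 1^2 + 4^2 + 6^2
= 1 + 49 + 1 + 9 + 4 + 16 + 1 + 16 + 36
= 133

133


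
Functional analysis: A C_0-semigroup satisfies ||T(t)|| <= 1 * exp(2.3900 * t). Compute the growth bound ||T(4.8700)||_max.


||T(4.8700)|| <= 1 * exp(2.3900 * 4.8700)
= 1 * exp(11.6393)
= 1 * 113470.7076
= 113470.7076

113470.7076


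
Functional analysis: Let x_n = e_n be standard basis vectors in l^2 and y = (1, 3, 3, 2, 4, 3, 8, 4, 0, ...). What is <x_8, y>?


x_8 = e_8 is the standard basis vector with 1 in position 8.
<x_8, y> = y_8 = 4
As n -> infinity, <x_n, y> -> 0, confirming weak convergence of (x_n) to 0.

4


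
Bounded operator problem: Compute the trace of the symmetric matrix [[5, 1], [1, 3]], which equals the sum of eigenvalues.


For a self-adjoint (symmetric) matrix, the eigenvalues are real.
The sum of eigenvalues equals the trace of the matrix.
trace = 5 + 3 = 8

8


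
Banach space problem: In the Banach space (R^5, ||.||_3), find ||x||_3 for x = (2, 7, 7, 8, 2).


The l^3 norm = (sum |x_i|^3)^(1/3)
Sum of 3th powers = 8 + 343 + 343 + 512 + 8 = 1214
||x||_3 = (1214)^(1/3) = 10.6678

10.6678
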